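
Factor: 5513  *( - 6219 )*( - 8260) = 2^2*3^2*5^1*7^1*37^1* 59^1* 149^1*691^1=283196966220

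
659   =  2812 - 2153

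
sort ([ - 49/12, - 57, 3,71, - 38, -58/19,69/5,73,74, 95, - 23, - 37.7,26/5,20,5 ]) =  [-57,  -  38, - 37.7, - 23,-49/12, - 58/19,3,5,26/5, 69/5, 20,  71 , 73, 74, 95]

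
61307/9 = 61307/9 = 6811.89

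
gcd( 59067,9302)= 1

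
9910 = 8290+1620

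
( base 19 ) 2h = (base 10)55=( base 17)34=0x37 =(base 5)210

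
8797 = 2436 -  - 6361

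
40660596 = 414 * 98214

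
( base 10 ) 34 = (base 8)42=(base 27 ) 17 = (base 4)202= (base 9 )37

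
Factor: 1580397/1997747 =3^1*7^2  *  13^1*827^1*1997747^( - 1) 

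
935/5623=935/5623 = 0.17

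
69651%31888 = 5875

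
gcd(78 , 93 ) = 3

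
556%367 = 189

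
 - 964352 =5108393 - 6072745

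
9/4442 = 9/4442=0.00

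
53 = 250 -197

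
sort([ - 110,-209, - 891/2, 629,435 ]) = [ - 891/2, - 209, - 110, 435, 629 ] 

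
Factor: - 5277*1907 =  -10063239 = - 3^1*1759^1 *1907^1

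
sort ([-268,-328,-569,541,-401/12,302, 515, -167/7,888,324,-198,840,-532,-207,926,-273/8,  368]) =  [ - 569,-532 ,  -  328, - 268, - 207, - 198,-273/8, - 401/12, - 167/7,302, 324,368,  515,541,840,888,  926 ] 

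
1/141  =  1/141 =0.01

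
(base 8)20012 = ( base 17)1b68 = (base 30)93C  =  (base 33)7HI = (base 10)8202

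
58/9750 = 29/4875=0.01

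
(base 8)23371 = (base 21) 11D2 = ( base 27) DIE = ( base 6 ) 114105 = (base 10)9977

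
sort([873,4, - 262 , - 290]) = [ - 290,-262, 4, 873 ]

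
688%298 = 92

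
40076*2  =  80152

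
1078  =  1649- 571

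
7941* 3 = 23823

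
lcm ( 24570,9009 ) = 270270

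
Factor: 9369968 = 2^4*313^1*1871^1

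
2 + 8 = 10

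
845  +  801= 1646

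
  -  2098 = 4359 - 6457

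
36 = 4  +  32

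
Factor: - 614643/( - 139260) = 2^( - 2 )*5^( - 1)*  11^( - 1)*971^1 = 971/220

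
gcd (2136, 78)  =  6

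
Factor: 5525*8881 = 5^2*  13^1*17^1*83^1*107^1 = 49067525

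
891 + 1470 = 2361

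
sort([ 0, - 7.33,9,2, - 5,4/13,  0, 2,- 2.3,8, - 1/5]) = [  -  7.33, - 5,  -  2.3, -1/5  ,  0,0,4/13 , 2, 2, 8, 9 ] 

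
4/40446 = 2/20223=0.00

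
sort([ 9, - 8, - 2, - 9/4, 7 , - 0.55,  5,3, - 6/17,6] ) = [ - 8, - 9/4,-2,-0.55, -6/17  ,  3,5 , 6,7,9]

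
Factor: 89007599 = 89007599^1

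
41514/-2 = - 20757+0/1= - 20757.00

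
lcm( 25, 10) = 50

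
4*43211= 172844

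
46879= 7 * 6697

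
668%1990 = 668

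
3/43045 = 3/43045 = 0.00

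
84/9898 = 6/707=0.01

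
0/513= 0 =0.00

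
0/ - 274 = 0/1  =  - 0.00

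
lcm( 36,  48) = 144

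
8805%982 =949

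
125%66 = 59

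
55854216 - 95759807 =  - 39905591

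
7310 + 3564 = 10874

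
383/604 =383/604 = 0.63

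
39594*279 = 11046726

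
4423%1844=735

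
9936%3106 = 618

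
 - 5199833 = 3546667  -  8746500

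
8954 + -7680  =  1274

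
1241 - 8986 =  - 7745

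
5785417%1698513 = 689878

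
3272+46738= 50010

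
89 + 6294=6383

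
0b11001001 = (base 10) 201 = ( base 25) 81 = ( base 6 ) 533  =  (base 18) B3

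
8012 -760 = 7252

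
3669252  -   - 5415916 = 9085168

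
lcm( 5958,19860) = 59580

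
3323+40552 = 43875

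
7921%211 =114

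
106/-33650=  - 53/16825  =  -0.00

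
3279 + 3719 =6998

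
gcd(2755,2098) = 1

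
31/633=31/633= 0.05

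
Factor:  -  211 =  - 211^1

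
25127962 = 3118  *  8059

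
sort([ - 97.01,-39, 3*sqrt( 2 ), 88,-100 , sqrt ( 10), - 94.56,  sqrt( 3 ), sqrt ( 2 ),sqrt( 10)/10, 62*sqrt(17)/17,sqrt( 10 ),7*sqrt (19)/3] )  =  [ - 100, - 97.01, - 94.56, - 39, sqrt(10)/10,sqrt (2 ),sqrt( 3),sqrt(10), sqrt(10 ), 3*sqrt( 2), 7*sqrt( 19)/3,62*sqrt( 17 ) /17, 88]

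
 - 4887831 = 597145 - 5484976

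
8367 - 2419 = 5948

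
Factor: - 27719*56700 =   -  1571667300 = - 2^2*3^4 * 5^2 * 7^1*53^1 * 523^1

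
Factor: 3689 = 7^1 * 17^1 * 31^1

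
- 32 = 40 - 72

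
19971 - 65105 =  - 45134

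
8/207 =8/207  =  0.04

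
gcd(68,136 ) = 68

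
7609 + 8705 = 16314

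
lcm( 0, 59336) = 0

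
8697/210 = 2899/70= 41.41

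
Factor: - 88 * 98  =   - 8624  =  - 2^4 * 7^2*  11^1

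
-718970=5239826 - 5958796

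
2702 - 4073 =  - 1371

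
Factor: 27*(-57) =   -  1539 = - 3^4*19^1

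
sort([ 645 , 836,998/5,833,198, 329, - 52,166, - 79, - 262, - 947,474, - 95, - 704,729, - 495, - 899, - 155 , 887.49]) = [ -947, - 899  ,- 704, - 495, - 262, - 155,  -  95,-79, - 52, 166, 198, 998/5,329, 474, 645,729, 833,  836,887.49]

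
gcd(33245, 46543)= 6649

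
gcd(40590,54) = 18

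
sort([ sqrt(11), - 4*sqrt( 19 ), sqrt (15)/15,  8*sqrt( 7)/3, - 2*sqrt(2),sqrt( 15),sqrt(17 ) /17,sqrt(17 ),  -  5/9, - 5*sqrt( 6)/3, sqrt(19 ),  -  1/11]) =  [ - 4* sqrt( 19), - 5*sqrt( 6) /3, - 2 * sqrt(2), - 5/9, - 1/11, sqrt(17)/17, sqrt (15) /15,  sqrt(11), sqrt( 15 ),sqrt( 17), sqrt(19) , 8*sqrt( 7) /3 ] 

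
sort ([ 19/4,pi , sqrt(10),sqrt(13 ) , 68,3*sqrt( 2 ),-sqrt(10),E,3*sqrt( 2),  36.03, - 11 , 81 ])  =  [  -  11,  -  sqrt(10 ),E, pi,sqrt(10), sqrt( 13 ),3* sqrt(2),3*sqrt( 2),19/4,36.03, 68,81]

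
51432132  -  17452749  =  33979383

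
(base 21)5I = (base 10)123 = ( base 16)7b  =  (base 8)173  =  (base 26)4j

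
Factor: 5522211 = 3^2*  263^1*2333^1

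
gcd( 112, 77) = 7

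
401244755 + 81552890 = 482797645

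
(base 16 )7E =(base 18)70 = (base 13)99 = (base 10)126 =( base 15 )86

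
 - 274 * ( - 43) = 11782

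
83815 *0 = 0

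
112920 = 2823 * 40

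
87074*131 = 11406694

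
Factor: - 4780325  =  -5^2*11^1*17383^1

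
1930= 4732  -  2802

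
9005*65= 585325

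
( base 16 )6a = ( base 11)97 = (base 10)106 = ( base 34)34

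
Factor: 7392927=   3^1*269^1*9161^1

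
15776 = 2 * 7888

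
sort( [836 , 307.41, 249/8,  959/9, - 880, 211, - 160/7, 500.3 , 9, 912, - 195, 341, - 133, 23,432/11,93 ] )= [ - 880, - 195, - 133,- 160/7, 9, 23,  249/8,432/11,  93,959/9, 211,307.41 , 341,  500.3, 836, 912] 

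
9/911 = 9/911 = 0.01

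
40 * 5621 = 224840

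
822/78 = 137/13 = 10.54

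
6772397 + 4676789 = 11449186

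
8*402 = 3216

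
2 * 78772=157544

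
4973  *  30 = 149190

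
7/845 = 7/845 = 0.01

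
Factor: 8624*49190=2^5*5^1*7^2*11^1*4919^1=   424214560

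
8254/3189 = 8254/3189= 2.59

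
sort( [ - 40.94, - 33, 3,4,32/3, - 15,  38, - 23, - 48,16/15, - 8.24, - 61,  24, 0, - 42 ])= [  -  61, - 48,-42, - 40.94 ,-33, - 23 , - 15,  -  8.24 , 0, 16/15, 3, 4, 32/3, 24, 38] 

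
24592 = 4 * 6148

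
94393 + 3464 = 97857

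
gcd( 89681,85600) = 1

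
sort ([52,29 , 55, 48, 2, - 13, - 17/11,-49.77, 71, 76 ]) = [ - 49.77, - 13, - 17/11,2, 29, 48, 52, 55, 71,76] 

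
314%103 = 5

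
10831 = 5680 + 5151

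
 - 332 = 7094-7426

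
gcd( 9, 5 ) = 1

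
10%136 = 10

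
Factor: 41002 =2^1*13^1*19^1*83^1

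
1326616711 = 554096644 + 772520067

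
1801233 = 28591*63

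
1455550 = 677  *2150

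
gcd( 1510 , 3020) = 1510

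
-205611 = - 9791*21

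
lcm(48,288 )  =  288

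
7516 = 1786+5730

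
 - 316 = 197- 513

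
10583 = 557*19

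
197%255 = 197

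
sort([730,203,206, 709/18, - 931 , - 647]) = [-931, - 647, 709/18, 203, 206, 730 ]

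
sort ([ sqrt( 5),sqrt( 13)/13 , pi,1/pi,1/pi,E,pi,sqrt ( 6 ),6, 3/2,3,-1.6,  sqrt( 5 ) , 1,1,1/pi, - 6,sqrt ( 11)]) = [-6, -1.6, sqrt( 13)/13,  1/pi,1/pi,1/pi, 1, 1,3/2,sqrt(5 ), sqrt(5),  sqrt ( 6 ),  E,3,pi,pi,sqrt( 11),6]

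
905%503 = 402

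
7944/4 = 1986   =  1986.00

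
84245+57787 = 142032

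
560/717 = 560/717 = 0.78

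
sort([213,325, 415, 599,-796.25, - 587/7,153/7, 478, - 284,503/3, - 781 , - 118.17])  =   [ - 796.25,-781, - 284  ,- 118.17,-587/7,  153/7, 503/3 , 213,325,  415,478,599 ]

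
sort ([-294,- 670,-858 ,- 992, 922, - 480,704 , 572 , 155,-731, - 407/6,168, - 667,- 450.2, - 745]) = [ - 992, - 858,-745, -731,- 670,-667,-480,-450.2,- 294,-407/6, 155,168,572,704,922]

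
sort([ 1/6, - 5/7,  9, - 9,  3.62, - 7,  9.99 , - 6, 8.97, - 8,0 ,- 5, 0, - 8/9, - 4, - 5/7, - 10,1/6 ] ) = [ - 10, - 9,-8, - 7, - 6, - 5, - 4, - 8/9, - 5/7,  -  5/7,0, 0 , 1/6, 1/6, 3.62,8.97, 9,  9.99 ] 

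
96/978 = 16/163 = 0.10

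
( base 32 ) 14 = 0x24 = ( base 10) 36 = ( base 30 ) 16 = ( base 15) 26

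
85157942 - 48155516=37002426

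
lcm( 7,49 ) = 49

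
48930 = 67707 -18777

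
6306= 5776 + 530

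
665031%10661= 4049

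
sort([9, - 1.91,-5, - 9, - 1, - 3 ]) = [ - 9, - 5, - 3, - 1.91, - 1,9] 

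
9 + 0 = 9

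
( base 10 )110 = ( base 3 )11002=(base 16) 6E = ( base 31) 3H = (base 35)35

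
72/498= 12/83 = 0.14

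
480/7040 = 3/44 = 0.07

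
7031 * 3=21093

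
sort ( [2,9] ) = [ 2,9] 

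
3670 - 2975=695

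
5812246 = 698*8327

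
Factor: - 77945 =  - 5^1*7^1*17^1*131^1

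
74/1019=74/1019=0.07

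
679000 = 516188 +162812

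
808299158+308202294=1116501452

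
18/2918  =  9/1459  =  0.01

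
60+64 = 124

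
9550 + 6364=15914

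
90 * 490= 44100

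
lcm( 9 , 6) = 18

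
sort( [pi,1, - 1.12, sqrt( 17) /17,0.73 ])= [ - 1.12, sqrt( 17 ) /17,  0.73,1, pi ]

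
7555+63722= 71277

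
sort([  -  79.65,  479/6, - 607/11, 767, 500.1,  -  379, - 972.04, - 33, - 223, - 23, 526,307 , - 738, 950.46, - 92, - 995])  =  [ - 995 ,  -  972.04,-738,  -  379, - 223 , - 92, - 79.65,  -  607/11, - 33,  -  23, 479/6, 307, 500.1,526, 767, 950.46]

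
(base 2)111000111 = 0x1C7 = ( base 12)31b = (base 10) 455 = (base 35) d0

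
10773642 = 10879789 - 106147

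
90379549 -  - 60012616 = 150392165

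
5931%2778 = 375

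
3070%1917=1153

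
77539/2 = 38769+1/2= 38769.50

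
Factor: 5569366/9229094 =2784683/4614547 =7^( - 1 )*11^1*253153^1*659221^( - 1) 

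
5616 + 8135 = 13751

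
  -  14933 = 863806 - 878739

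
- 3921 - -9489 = 5568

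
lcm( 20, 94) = 940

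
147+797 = 944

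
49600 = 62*800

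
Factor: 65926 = 2^1*7^1 * 17^1*277^1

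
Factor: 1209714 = 2^1*3^1 *11^1 * 18329^1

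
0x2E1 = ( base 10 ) 737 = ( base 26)129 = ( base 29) pc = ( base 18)24h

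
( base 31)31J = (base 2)101101110101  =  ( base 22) 617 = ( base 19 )827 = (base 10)2933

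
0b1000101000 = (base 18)1CC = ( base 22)132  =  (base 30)IC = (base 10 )552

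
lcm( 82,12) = 492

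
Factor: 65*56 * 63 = 2^3 * 3^2*5^1*7^2*13^1 =229320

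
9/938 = 9/938 = 0.01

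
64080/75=854 + 2/5  =  854.40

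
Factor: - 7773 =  - 3^1 * 2591^1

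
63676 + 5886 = 69562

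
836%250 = 86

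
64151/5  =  12830+1/5 = 12830.20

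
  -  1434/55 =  - 27+51/55=-26.07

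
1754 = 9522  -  7768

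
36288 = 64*567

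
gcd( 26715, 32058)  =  5343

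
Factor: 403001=403001^1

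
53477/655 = 53477/655 = 81.64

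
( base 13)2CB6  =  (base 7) 25105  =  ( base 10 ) 6571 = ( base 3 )100000101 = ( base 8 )14653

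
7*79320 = 555240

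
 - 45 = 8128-8173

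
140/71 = 140/71 = 1.97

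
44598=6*7433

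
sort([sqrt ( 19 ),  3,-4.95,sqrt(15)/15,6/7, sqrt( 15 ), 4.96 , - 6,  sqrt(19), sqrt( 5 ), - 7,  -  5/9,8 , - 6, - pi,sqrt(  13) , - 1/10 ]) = [ - 7,-6, - 6, - 4.95,-pi ,  -  5/9, - 1/10 , sqrt (15 )/15,6/7,  sqrt( 5),  3,  sqrt(13),sqrt( 15), sqrt(19 ),sqrt ( 19 ) , 4.96,8]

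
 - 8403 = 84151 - 92554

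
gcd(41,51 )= 1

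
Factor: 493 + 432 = 925 = 5^2*37^1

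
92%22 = 4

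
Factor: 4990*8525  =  42539750 = 2^1*5^3*11^1 *31^1*499^1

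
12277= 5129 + 7148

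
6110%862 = 76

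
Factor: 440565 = 3^1*5^1*23^1*1277^1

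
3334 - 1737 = 1597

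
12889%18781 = 12889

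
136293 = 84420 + 51873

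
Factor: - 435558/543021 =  - 2^1*229^1*571^(-1) =- 458/571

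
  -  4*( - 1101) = 4404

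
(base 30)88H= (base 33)6rw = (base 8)16441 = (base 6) 54305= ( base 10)7457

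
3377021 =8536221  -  5159200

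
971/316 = 971/316 = 3.07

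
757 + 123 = 880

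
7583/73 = 103 +64/73 = 103.88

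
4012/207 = 19 + 79/207 = 19.38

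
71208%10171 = 11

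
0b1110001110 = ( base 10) 910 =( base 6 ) 4114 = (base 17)329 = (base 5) 12120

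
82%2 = 0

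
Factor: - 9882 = -2^1*3^4*61^1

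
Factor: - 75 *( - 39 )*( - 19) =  - 3^2 *5^2*13^1*19^1 = - 55575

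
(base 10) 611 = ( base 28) LN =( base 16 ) 263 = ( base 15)2AB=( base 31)jm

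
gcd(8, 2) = 2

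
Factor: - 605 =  - 5^1*11^2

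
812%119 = 98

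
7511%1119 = 797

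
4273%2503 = 1770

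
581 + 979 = 1560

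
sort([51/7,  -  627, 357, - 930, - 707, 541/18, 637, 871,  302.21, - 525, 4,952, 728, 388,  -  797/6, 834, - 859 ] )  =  [ - 930, - 859, - 707 , - 627,-525,- 797/6, 4,51/7, 541/18, 302.21, 357, 388, 637,728, 834, 871,952] 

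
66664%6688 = 6472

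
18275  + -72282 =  - 54007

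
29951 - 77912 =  - 47961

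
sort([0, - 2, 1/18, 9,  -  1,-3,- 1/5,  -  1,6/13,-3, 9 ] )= [ - 3, - 3, - 2, - 1 ,-1,  -  1/5, 0,1/18, 6/13, 9, 9] 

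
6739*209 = 1408451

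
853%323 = 207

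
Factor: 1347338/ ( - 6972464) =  - 2^( - 3 ) * 435779^( - 1)*673669^1  =  -673669/3486232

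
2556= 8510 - 5954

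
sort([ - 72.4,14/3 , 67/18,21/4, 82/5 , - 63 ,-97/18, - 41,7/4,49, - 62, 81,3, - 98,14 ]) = [ - 98, -72.4 , - 63 , - 62, - 41 , - 97/18,7/4, 3,67/18,14/3,21/4, 14,82/5,49, 81] 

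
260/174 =130/87  =  1.49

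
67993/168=67993/168=404.72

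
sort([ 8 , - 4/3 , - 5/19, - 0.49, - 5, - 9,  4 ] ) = [ - 9, - 5, - 4/3,- 0.49, - 5/19, 4, 8 ]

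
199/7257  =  199/7257 = 0.03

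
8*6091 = 48728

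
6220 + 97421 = 103641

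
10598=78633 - 68035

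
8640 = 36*240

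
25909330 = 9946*2605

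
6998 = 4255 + 2743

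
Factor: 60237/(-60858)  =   - 97/98 = -  2^(-1)* 7^( - 2)*97^1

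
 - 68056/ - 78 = 34028/39= 872.51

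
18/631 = 18/631 = 0.03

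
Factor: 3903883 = 3903883^1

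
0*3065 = 0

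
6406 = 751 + 5655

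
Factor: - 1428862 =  - 2^1*59^1 * 12109^1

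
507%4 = 3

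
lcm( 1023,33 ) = 1023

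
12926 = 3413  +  9513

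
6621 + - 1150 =5471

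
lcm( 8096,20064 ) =461472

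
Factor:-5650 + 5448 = -2^1 * 101^1 = - 202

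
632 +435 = 1067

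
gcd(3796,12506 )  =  26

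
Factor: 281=281^1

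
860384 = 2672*322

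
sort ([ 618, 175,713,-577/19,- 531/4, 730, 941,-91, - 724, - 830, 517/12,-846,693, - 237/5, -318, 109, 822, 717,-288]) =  [-846 , - 830, - 724, - 318,  -  288 , - 531/4, - 91,-237/5,-577/19, 517/12, 109, 175,  618,  693, 713 , 717, 730,  822,941] 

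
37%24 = 13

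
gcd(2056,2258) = 2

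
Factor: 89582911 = 11^1* 17^1 * 103^1*4651^1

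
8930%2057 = 702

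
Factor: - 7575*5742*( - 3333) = 144971001450 = 2^1*3^4*5^2*11^2*29^1*101^2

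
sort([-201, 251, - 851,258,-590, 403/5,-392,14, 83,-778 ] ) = [ - 851, -778,  -  590, - 392,-201,14 , 403/5,  83, 251,258 ]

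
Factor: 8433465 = 3^1*5^1*562231^1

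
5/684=5/684 = 0.01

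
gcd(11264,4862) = 22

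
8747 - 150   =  8597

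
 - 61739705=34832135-96571840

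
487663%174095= 139473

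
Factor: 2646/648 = 49/12 = 2^( - 2) * 3^( - 1)*7^2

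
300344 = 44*6826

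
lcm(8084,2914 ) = 250604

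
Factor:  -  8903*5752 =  - 51210056 = - 2^3*29^1*307^1 * 719^1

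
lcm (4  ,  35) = 140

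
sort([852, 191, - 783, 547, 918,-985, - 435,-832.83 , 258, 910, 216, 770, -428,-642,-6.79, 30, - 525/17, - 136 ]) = [ - 985, - 832.83, -783,-642,-435,-428, - 136,  -  525/17, - 6.79 , 30, 191,216, 258, 547, 770,852, 910, 918] 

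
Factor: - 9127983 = - 3^1*3042661^1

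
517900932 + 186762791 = 704663723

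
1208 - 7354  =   - 6146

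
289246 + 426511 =715757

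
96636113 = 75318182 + 21317931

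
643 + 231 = 874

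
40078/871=46 + 12/871 = 46.01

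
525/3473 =525/3473 = 0.15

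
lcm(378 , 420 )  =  3780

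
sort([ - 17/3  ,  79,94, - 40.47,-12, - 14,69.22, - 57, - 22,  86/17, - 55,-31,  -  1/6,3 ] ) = [-57, - 55, - 40.47 , - 31, - 22, - 14, - 12, - 17/3, - 1/6, 3,86/17, 69.22 , 79,94] 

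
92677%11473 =893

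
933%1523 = 933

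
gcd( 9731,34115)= 1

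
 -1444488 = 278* ( - 5196) 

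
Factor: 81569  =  81569^1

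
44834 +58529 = 103363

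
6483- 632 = 5851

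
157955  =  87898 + 70057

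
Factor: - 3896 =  - 2^3*487^1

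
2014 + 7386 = 9400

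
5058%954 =288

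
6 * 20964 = 125784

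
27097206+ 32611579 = 59708785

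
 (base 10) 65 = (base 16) 41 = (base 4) 1001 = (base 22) 2l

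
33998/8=4249+3/4 = 4249.75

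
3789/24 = 157 + 7/8= 157.88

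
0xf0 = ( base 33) 79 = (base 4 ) 3300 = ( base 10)240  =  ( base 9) 286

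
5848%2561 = 726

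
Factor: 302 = 2^1*151^1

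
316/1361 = 316/1361= 0.23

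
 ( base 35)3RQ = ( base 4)1020212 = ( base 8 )11046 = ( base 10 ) 4646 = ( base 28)5pq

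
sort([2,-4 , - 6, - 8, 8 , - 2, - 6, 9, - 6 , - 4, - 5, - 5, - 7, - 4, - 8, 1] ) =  [ - 8,-8 ,-7, - 6, - 6, - 6  , - 5, - 5, - 4, - 4, - 4, - 2,  1, 2,8, 9]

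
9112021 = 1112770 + 7999251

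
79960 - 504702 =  - 424742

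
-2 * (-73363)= 146726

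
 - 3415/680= -683/136=- 5.02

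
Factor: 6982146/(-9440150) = - 3^3*5^(  -  2)*19^(  -  2)* 239^1*523^(-1)*541^1=-3491073/4720075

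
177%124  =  53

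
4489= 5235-746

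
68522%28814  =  10894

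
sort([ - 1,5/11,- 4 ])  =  [ - 4, - 1,5/11 ]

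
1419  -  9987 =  - 8568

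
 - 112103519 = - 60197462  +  -51906057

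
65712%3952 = 2480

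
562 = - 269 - -831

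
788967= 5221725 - 4432758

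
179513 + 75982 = 255495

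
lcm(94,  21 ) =1974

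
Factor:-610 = - 2^1 * 5^1*61^1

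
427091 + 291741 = 718832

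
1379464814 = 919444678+460020136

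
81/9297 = 9/1033 = 0.01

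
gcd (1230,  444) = 6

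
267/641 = 267/641 =0.42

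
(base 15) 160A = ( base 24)857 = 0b1001001111111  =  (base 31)4sn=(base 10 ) 4735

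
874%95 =19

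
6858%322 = 96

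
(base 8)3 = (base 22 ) 3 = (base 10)3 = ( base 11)3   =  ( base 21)3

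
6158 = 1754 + 4404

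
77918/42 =38959/21 = 1855.19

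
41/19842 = 41/19842 = 0.00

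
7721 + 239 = 7960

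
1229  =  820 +409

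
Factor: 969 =3^1*17^1 * 19^1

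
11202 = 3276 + 7926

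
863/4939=863/4939 = 0.17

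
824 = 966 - 142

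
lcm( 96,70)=3360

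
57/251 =57/251 = 0.23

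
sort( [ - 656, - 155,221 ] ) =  [ - 656, - 155,221]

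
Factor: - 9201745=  - 5^1*7^1*283^1  *929^1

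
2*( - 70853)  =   - 141706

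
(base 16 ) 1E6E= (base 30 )8JK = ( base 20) j9a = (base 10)7790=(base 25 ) cbf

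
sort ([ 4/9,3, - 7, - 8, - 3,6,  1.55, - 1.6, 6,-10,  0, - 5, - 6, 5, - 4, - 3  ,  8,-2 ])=[-10, - 8, - 7 , - 6, - 5, - 4, - 3, - 3, - 2, - 1.6,  0 , 4/9, 1.55, 3, 5,6,6, 8 ] 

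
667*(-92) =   -  61364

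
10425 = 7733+2692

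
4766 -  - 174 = 4940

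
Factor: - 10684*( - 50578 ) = 540375352 =2^3*11^3*19^1 * 2671^1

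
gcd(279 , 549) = 9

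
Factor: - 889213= -13^1*73^1*937^1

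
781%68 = 33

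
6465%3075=315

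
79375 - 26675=52700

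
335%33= 5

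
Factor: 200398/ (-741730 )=-9109/33715= - 5^ ( - 1) * 11^( - 1) * 613^( - 1) *9109^1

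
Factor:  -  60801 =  - 3^1*13^1*1559^1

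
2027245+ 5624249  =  7651494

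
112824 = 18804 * 6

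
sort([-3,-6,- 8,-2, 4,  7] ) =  [ - 8,-6,-3,-2,  4,  7 ] 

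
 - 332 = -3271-  -  2939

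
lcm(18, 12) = 36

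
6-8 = -2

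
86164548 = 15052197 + 71112351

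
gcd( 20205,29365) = 5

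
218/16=109/8 = 13.62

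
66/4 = 16+1/2=   16.50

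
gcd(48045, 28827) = 9609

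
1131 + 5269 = 6400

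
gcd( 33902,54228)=2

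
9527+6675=16202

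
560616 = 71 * 7896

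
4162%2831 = 1331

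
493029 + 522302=1015331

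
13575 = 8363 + 5212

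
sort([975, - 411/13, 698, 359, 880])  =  [-411/13, 359, 698, 880, 975 ]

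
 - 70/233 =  - 70/233 = -0.30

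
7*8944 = 62608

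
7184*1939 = 13929776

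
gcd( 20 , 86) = 2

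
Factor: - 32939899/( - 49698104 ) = 2^(-3)*37^ ( - 1 )*167899^( - 1 )*32939899^1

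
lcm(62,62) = 62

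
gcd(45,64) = 1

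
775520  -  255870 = 519650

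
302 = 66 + 236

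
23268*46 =1070328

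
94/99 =94/99 =0.95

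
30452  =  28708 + 1744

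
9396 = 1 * 9396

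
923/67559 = 923/67559 = 0.01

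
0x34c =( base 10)844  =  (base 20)224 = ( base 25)18j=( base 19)268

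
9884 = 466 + 9418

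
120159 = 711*169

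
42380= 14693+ 27687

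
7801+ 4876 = 12677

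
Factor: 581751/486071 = 3^2*37^1*1747^1* 486071^( - 1 ) 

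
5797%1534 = 1195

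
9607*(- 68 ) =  - 653276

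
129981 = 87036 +42945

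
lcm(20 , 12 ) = 60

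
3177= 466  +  2711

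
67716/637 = 106 + 194/637 = 106.30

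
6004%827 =215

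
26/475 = 26/475 = 0.05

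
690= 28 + 662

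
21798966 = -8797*(- 2478 ) 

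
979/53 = 18 + 25/53 = 18.47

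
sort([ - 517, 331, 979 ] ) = [ - 517, 331,  979]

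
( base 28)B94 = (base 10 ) 8880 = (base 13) 4071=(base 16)22B0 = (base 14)3344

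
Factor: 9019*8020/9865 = 2^2 * 29^1*311^1*401^1*1973^( - 1 ) =14466476/1973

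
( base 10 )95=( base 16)5f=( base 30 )35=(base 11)87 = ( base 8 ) 137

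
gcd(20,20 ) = 20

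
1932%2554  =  1932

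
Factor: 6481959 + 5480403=2^1*3^1*19^1*104933^1 = 11962362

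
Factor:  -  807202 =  - 2^1*11^1*36691^1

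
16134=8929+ 7205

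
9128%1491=182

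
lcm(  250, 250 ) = 250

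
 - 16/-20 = 4/5 = 0.80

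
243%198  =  45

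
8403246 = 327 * 25698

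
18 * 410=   7380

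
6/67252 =3/33626 = 0.00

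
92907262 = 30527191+62380071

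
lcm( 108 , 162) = 324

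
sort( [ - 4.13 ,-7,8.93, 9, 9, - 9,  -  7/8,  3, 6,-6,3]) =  [-9 ,-7, - 6, -4.13, - 7/8, 3, 3,6,8.93,  9,  9 ] 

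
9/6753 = 3/2251  =  0.00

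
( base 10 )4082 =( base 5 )112312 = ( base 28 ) 55M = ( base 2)111111110010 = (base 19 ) B5G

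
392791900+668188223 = 1060980123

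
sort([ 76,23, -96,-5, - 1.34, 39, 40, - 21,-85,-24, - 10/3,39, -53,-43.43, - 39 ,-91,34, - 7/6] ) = [-96, - 91, - 85 ,  -  53,  -  43.43 ,- 39 ,-24, - 21, - 5, - 10/3, - 1.34, - 7/6,  23,34,39,39,40, 76] 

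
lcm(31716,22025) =792900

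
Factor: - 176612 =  - 2^2 * 67^1 * 659^1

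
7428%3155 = 1118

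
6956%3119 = 718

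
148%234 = 148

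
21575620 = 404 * 53405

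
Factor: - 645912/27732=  - 53826/2311 = - 2^1*3^1*2311^(-1 )*8971^1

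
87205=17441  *5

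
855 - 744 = 111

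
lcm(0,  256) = 0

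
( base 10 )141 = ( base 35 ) 41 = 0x8d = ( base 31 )4H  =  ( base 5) 1031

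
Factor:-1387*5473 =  -13^1*19^1*73^1*421^1 = - 7591051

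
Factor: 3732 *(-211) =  - 787452=- 2^2*3^1*211^1*311^1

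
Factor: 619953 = 3^1 * 206651^1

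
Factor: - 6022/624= - 3011/312 = - 2^ ( - 3)*3^ ( - 1) * 13^ ( - 1) * 3011^1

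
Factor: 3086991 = 3^4 * 23^1*1657^1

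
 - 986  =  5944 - 6930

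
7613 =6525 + 1088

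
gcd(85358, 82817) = 7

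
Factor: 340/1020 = 1/3=3^( - 1)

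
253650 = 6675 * 38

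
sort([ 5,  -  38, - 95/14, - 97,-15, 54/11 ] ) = [ - 97,-38, - 15,-95/14,54/11, 5 ]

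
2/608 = 1/304 = 0.00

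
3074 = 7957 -4883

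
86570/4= 43285/2  =  21642.50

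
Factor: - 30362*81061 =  - 2^1*17^1*19^1*47^1*103^1*787^1 = -2461174082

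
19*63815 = 1212485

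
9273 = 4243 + 5030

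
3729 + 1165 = 4894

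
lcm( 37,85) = 3145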